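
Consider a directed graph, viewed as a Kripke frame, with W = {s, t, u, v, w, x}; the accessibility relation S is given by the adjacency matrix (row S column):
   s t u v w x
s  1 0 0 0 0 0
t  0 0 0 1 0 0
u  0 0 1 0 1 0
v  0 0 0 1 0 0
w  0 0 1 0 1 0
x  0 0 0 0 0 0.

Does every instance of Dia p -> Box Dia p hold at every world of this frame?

Axiom 5 corresponds to the accessibility relation being Euclidean.
Euclidean: yes — any two successors of a common world are S-related.

Yes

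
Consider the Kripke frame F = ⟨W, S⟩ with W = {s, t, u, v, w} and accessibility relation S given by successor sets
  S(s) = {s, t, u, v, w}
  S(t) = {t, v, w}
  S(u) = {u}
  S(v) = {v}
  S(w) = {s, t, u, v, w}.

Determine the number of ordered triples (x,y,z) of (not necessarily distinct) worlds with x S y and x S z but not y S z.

Enumerating: (s,t,s), (s,t,u), (s,u,s), (s,u,t), (s,u,v), (s,u,w), (s,v,s), (s,v,t), (s,v,u), (s,v,w), (t,v,t), (t,v,w), … and 10 more.
Total: 22.

22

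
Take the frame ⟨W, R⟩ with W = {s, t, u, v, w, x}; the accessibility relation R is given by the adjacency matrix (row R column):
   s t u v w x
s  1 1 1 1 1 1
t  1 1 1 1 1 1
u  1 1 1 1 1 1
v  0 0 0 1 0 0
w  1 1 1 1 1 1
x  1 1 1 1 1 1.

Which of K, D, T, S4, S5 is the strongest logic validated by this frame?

S4

Serial (axiom D): yes — every world has a successor (e.g. s R s).
Reflexive (axiom T): yes — every world is R-related to itself.
Transitive (axiom 4): yes — every two-step R-path is closed by a direct edge.
Euclidean (axiom 5): no — s R v and s R t, but not v R t.
So F validates K, D, T, S4; S5 would additionally require R to be Euclidean. The strongest is S4.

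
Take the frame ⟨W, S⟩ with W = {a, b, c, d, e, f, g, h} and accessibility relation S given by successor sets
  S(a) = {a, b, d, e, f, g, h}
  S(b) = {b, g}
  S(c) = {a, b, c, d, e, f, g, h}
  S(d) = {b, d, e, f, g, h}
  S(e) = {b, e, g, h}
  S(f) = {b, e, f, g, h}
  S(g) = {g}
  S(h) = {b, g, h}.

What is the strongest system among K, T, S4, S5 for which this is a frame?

S4

Reflexive (axiom T): yes — every world is S-related to itself.
Transitive (axiom 4): yes — every two-step S-path is closed by a direct edge.
Euclidean (axiom 5): no — a S b and a S d, but not b S d.
So F validates K, T, S4; S5 would additionally require S to be Euclidean. The strongest is S4.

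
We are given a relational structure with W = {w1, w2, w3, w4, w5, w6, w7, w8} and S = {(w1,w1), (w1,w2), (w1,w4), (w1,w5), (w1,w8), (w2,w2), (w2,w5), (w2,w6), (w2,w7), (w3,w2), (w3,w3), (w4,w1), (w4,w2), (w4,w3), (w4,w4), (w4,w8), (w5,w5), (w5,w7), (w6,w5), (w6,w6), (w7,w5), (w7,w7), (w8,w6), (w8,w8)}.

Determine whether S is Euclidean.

No

Euclidean: no — w1 S w2 and w1 S w4, but not w2 S w4.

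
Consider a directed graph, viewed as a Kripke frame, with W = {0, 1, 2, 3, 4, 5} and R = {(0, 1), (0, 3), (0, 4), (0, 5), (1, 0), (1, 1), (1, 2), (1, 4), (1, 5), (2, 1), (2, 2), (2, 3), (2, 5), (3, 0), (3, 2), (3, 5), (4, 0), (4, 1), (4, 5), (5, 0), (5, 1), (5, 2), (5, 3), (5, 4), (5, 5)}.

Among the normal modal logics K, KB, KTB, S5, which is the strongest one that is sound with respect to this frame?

Symmetric (axiom B): yes — every pair in R has its reverse in R.
Reflexive (axiom T): no — 0 is not related to itself.
Euclidean (axiom 5): no — 0 R 1 and 0 R 3, but not 1 R 3.
So F validates K, KB; KTB would additionally require R to be reflexive. The strongest is KB.

KB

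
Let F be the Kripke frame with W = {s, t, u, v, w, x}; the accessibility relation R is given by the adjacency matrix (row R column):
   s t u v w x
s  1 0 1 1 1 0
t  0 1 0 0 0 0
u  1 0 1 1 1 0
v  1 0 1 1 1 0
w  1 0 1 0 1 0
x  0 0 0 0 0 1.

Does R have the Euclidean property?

No

Euclidean: no — s R w and s R v, but not w R v.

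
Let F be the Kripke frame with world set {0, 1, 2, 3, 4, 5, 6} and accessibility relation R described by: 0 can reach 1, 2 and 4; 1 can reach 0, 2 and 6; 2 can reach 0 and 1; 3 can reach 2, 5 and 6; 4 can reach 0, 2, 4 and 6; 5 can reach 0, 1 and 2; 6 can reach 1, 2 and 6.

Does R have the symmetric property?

No

Symmetric: no — 3 R 2 but not 2 R 3.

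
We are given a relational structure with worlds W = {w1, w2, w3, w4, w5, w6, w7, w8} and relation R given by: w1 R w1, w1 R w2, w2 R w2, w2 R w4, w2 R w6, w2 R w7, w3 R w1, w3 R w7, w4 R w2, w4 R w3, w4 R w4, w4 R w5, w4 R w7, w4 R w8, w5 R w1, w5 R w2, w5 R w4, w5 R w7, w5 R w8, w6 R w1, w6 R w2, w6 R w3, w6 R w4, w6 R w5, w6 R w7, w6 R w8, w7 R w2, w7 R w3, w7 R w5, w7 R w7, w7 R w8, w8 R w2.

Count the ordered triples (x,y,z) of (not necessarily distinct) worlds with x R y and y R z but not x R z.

35

Enumerating: (w1,w2,w4), (w1,w2,w6), (w1,w2,w7), (w2,w4,w3), (w2,w4,w5), (w2,w4,w8), (w2,w6,w1), (w2,w6,w3), (w2,w6,w5), (w2,w6,w8), (w2,w7,w3), (w2,w7,w5), … and 23 more.
Total: 35.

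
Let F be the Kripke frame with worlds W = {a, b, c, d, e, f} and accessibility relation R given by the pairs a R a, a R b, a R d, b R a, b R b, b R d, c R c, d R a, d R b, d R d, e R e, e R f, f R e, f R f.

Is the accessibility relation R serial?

Serial: yes — every world has a successor (e.g. a R a).

Yes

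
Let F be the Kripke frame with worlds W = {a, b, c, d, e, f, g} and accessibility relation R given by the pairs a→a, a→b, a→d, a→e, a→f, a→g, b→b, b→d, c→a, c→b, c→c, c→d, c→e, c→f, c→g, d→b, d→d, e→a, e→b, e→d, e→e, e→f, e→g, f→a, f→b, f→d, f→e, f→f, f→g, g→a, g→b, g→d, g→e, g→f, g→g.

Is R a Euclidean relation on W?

Euclidean: no — a R b and a R e, but not b R e.

No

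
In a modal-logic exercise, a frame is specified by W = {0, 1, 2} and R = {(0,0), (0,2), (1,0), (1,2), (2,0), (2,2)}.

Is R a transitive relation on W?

Yes

Transitive: yes — every two-step R-path is closed by a direct edge.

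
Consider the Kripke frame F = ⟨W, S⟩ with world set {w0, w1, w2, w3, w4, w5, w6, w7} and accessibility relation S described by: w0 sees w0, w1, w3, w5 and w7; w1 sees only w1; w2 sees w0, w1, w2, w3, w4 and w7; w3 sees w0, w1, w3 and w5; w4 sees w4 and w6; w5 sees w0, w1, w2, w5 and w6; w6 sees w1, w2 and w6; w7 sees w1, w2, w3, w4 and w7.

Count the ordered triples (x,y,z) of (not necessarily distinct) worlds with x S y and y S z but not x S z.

25

Enumerating: (w0,w5,w2), (w0,w5,w6), (w0,w7,w2), (w0,w7,w4), (w2,w0,w5), (w2,w3,w5), (w2,w4,w6), (w3,w0,w7), (w3,w5,w2), (w3,w5,w6), (w4,w6,w1), (w4,w6,w2), … and 13 more.
Total: 25.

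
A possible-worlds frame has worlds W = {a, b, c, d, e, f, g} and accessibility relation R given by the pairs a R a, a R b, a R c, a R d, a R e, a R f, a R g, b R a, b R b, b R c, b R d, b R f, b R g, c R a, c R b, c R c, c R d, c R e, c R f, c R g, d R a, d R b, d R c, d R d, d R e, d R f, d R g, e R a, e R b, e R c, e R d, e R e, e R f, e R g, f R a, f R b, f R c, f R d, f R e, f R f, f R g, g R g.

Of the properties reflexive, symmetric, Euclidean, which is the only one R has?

reflexive

Reflexive: yes — every world is R-related to itself.
Symmetric: no — a R g but not g R a.
Euclidean: no — a R b and a R e, but not b R e.
Only reflexive holds.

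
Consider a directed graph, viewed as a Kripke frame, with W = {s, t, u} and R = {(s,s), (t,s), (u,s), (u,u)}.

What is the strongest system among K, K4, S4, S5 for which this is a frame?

Transitive (axiom 4): yes — every two-step R-path is closed by a direct edge.
Reflexive (axiom T): no — t is not related to itself.
Euclidean (axiom 5): no — u R s and u R u, but not s R u.
So F validates K, K4; S4 would additionally require R to be reflexive. The strongest is K4.

K4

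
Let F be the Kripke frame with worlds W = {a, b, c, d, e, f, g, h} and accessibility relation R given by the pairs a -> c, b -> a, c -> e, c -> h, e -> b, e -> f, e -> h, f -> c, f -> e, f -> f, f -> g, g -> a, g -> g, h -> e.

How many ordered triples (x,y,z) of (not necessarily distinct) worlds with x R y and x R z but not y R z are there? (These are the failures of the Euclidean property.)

24

Enumerating: (a,c,c), (b,a,a), (c,e,e), (c,h,h), (e,b,b), (e,b,f), (e,b,h), (e,f,b), (e,f,h), (e,h,b), (e,h,f), (e,h,h), … and 12 more.
Total: 24.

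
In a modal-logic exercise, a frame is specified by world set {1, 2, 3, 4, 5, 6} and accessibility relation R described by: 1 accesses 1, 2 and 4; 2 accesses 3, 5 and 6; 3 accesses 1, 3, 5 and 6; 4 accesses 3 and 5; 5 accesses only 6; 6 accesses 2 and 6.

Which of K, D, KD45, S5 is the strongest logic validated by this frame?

Serial (axiom D): yes — every world has a successor (e.g. 1 R 1).
Euclidean (axiom 5): no — 1 R 2 and 1 R 4, but not 2 R 4.
Transitive (axiom 4): no — 1 R 2 and 2 R 3, but not 1 R 3.
Reflexive (axiom T): no — 2 is not related to itself.
So F validates K, D; KD45 would additionally require R to be Euclidean and transitive. The strongest is D.

D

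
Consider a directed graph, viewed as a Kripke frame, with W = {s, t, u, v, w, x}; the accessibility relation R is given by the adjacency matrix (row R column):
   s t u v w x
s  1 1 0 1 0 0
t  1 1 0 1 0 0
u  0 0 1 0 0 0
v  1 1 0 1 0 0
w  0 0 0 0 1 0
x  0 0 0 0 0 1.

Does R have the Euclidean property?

Euclidean: yes — any two successors of a common world are R-related.

Yes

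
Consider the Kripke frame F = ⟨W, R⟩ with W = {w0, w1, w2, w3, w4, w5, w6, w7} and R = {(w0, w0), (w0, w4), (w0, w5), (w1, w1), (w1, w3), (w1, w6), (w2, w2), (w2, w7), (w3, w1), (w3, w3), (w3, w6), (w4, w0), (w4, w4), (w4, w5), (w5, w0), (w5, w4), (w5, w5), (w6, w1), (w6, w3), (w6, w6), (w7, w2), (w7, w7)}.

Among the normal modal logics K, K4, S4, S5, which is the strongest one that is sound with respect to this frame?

Transitive (axiom 4): yes — every two-step R-path is closed by a direct edge.
Reflexive (axiom T): yes — every world is R-related to itself.
Euclidean (axiom 5): yes — any two successors of a common world are R-related.
So F validates K, K4, S4, S5. The strongest is S5.

S5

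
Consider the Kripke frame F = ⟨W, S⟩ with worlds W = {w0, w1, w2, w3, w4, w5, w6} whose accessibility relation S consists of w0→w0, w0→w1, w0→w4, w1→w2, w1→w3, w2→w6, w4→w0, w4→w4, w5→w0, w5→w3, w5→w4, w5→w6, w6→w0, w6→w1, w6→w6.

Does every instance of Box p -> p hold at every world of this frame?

Axiom T corresponds to the accessibility relation being reflexive.
Reflexive: no — w1 is not related to itself.

No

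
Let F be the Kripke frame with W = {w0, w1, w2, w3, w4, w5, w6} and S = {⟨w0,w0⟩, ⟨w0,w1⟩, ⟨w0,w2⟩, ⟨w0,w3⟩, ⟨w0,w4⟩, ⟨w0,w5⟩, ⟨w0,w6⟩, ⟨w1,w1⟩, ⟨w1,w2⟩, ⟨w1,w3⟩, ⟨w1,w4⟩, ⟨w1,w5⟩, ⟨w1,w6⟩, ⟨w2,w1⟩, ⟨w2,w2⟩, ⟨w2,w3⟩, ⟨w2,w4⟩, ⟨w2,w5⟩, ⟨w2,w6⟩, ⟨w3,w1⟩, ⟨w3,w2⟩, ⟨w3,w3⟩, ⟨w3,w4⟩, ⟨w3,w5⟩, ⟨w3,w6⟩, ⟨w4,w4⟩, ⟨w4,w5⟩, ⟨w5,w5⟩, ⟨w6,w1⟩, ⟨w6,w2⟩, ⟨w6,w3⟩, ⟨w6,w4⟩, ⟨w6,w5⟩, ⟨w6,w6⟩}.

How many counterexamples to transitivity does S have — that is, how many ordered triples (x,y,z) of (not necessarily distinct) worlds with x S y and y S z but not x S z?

0

S is transitive; there are no such tuples.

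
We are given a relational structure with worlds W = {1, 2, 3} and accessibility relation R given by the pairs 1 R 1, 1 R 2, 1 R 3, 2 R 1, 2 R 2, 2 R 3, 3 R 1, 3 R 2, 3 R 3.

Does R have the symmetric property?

Symmetric: yes — every pair in R has its reverse in R.

Yes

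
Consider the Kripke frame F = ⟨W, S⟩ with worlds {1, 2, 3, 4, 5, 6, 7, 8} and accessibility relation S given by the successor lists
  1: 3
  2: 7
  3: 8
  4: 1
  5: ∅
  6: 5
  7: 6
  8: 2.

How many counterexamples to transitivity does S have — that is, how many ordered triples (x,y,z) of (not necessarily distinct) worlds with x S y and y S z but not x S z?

6

Enumerating: (1,3,8), (2,7,6), (3,8,2), (4,1,3), (7,6,5), (8,2,7).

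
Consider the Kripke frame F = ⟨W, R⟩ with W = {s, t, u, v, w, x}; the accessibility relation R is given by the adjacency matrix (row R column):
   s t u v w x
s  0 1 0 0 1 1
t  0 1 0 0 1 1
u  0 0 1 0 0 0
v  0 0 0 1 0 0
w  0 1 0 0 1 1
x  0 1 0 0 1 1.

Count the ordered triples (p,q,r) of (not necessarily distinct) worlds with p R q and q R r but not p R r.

R is transitive; there are no such tuples.

0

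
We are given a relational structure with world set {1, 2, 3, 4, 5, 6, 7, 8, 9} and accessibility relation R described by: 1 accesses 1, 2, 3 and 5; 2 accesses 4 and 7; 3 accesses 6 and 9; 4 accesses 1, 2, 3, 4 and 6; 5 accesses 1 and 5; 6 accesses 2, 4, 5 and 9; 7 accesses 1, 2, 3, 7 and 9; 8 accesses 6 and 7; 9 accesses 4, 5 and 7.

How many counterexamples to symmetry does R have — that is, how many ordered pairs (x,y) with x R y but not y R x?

15

Enumerating: (1,2), (1,3), (3,6), (3,9), (4,1), (4,3), (6,2), (6,5), (6,9), (7,1), (7,3), (8,6), (8,7), (9,4), (9,5).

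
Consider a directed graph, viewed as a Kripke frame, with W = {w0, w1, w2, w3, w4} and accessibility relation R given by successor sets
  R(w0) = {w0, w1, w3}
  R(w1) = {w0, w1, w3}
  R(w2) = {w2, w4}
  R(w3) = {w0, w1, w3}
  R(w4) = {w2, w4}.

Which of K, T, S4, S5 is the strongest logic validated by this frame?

S5

Reflexive (axiom T): yes — every world is R-related to itself.
Transitive (axiom 4): yes — every two-step R-path is closed by a direct edge.
Euclidean (axiom 5): yes — any two successors of a common world are R-related.
So F validates K, T, S4, S5. The strongest is S5.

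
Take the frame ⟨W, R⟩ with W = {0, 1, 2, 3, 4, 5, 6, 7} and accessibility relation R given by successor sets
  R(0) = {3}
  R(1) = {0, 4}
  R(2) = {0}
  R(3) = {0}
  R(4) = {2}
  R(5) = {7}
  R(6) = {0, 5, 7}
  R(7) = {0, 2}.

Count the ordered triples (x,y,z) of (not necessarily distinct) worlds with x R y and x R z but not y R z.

Enumerating: (0,3,3), (1,0,0), (1,0,4), (1,4,0), (1,4,4), (2,0,0), (3,0,0), (4,2,2), (5,7,7), (6,0,0), (6,0,5), (6,0,7), … and 7 more.
Total: 19.

19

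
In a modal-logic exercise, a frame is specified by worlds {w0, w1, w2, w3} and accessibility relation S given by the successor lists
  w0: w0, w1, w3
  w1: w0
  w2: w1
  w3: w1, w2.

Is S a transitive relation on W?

No

Transitive: no — w0 S w3 and w3 S w2, but not w0 S w2.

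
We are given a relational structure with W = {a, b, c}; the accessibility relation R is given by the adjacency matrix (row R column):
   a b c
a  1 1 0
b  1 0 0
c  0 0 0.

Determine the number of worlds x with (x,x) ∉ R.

Enumerating: b, c.

2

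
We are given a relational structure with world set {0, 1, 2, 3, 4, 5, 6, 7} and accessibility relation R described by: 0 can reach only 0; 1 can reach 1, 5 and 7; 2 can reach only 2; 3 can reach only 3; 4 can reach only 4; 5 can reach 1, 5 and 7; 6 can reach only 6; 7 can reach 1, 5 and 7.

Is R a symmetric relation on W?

Yes

Symmetric: yes — every pair in R has its reverse in R.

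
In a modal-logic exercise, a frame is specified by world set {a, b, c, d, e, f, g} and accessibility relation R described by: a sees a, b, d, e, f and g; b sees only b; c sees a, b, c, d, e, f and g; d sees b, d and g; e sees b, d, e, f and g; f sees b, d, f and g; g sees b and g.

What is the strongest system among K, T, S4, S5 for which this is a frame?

S4

Reflexive (axiom T): yes — every world is R-related to itself.
Transitive (axiom 4): yes — every two-step R-path is closed by a direct edge.
Euclidean (axiom 5): no — a R b and a R d, but not b R d.
So F validates K, T, S4; S5 would additionally require R to be Euclidean. The strongest is S4.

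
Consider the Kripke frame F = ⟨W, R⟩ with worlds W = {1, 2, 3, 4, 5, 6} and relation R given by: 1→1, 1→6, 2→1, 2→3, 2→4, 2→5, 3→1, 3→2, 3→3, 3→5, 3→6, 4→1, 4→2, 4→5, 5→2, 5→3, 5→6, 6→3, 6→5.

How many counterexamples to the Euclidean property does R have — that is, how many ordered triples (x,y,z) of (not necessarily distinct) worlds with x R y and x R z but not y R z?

31

Enumerating: (1,6,1), (1,6,6), (2,1,3), (2,1,4), (2,1,5), (2,3,4), (2,4,3), (2,4,4), (2,5,1), (2,5,4), (2,5,5), (3,1,2), … and 19 more.
Total: 31.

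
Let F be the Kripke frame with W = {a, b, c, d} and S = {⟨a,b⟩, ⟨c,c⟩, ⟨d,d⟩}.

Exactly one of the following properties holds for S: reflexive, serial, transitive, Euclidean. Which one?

Reflexive: no — a is not related to itself.
Serial: no — b has no S-successor.
Transitive: yes — every two-step S-path is closed by a direct edge.
Euclidean: no — a S b and a S b, but not b S b.
Only transitive holds.

transitive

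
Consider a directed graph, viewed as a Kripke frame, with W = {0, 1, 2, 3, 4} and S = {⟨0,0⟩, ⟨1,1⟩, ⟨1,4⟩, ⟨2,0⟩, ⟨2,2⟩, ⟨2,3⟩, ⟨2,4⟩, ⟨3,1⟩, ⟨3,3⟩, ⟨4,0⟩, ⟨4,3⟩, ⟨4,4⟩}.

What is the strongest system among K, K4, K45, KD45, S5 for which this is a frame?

K

Transitive (axiom 4): no — 1 S 4 and 4 S 0, but not 1 S 0.
Euclidean (axiom 5): no — 2 S 0 and 2 S 3, but not 0 S 3.
Serial (axiom D): yes — every world has a successor (e.g. 0 S 0).
Reflexive (axiom T): yes — every world is S-related to itself.
So F validates K; K4 would additionally require S to be transitive. The strongest is K.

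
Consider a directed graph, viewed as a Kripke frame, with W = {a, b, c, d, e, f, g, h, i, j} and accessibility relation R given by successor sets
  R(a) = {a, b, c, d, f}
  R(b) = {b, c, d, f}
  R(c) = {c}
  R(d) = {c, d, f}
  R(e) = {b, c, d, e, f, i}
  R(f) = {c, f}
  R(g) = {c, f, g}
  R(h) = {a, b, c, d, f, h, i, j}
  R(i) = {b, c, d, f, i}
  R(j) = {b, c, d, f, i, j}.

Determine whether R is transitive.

Transitive: yes — every two-step R-path is closed by a direct edge.

Yes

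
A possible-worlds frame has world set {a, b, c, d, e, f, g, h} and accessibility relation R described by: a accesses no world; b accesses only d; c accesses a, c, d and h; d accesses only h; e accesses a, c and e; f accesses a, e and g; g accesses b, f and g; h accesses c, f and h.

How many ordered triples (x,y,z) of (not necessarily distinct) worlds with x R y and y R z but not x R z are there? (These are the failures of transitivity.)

Enumerating: (b,d,h), (c,h,f), (d,h,c), (d,h,f), (e,c,d), (e,c,h), (f,e,c), (f,g,b), (f,g,f), (g,b,d), (g,f,a), (g,f,e), (h,c,a), (h,c,d), (h,f,a), (h,f,e), (h,f,g).

17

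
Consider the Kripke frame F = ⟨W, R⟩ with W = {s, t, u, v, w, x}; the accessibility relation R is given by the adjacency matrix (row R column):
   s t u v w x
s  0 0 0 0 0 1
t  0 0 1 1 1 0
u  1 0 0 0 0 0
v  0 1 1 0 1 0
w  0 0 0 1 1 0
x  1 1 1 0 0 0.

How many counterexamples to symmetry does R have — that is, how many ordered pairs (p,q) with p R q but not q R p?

Enumerating: (t,u), (t,w), (u,s), (v,u), (x,t), (x,u).

6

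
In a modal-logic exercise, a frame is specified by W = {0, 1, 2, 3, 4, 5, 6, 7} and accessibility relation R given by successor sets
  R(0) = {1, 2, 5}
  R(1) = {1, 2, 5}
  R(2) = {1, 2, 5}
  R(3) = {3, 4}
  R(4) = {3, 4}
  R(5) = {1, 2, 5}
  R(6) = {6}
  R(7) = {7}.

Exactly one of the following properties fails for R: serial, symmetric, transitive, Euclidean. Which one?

symmetric

Serial: yes — every world has a successor (e.g. 0 R 1).
Symmetric: no — 0 R 1 but not 1 R 0.
Transitive: yes — every two-step R-path is closed by a direct edge.
Euclidean: yes — any two successors of a common world are R-related.
Only symmetric fails.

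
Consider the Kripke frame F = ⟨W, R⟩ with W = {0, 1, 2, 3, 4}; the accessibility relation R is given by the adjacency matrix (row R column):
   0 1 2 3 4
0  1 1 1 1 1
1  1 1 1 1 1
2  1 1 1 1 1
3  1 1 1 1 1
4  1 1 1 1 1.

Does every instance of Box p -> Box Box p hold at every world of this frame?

Yes

By correspondence theory, 4 is valid on a frame iff R is transitive.
Transitive: yes — every two-step R-path is closed by a direct edge.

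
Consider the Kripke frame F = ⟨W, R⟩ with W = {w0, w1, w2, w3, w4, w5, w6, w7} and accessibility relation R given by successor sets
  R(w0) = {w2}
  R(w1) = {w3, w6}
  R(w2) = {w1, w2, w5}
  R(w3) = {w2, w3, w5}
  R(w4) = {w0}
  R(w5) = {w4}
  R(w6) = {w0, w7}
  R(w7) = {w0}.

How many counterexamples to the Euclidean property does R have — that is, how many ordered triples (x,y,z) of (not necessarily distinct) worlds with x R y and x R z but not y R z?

19

Enumerating: (w1,w3,w6), (w1,w6,w3), (w1,w6,w6), (w2,w1,w1), (w2,w1,w2), (w2,w1,w5), (w2,w5,w1), (w2,w5,w2), (w2,w5,w5), (w3,w2,w3), (w3,w5,w2), (w3,w5,w3), … and 7 more.
Total: 19.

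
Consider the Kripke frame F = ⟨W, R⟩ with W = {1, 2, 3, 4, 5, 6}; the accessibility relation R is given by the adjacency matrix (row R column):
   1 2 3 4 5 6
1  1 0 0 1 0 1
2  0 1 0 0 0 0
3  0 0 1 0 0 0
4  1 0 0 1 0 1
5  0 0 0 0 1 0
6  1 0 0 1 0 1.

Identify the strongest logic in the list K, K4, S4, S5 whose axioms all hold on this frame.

Transitive (axiom 4): yes — every two-step R-path is closed by a direct edge.
Reflexive (axiom T): yes — every world is R-related to itself.
Euclidean (axiom 5): yes — any two successors of a common world are R-related.
So F validates K, K4, S4, S5. The strongest is S5.

S5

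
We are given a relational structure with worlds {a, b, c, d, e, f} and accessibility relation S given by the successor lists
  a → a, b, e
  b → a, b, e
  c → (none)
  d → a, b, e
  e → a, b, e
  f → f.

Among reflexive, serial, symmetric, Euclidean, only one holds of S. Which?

Reflexive: no — c is not related to itself.
Serial: no — c has no S-successor.
Symmetric: no — d S a but not a S d.
Euclidean: yes — any two successors of a common world are S-related.
Only Euclidean holds.

Euclidean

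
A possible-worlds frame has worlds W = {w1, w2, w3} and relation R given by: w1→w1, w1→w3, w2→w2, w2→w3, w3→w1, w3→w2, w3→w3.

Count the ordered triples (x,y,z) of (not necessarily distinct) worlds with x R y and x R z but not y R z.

Enumerating: (w3,w1,w2), (w3,w2,w1).

2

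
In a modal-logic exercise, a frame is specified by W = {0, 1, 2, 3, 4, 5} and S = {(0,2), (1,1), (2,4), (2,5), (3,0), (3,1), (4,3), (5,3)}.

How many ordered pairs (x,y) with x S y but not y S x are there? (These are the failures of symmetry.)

7

Enumerating: (0,2), (2,4), (2,5), (3,0), (3,1), (4,3), (5,3).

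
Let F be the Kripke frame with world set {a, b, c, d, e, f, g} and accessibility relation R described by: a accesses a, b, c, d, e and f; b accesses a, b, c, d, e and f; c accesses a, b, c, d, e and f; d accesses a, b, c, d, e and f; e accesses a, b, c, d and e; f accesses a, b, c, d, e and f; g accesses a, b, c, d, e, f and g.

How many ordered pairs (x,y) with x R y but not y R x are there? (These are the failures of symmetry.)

7

Enumerating: (f,e), (g,a), (g,b), (g,c), (g,d), (g,e), (g,f).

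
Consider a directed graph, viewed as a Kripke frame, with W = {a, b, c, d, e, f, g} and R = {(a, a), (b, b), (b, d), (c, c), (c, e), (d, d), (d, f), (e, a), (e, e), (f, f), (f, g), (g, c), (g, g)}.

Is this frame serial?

Serial: yes — every world has a successor (e.g. a R a).

Yes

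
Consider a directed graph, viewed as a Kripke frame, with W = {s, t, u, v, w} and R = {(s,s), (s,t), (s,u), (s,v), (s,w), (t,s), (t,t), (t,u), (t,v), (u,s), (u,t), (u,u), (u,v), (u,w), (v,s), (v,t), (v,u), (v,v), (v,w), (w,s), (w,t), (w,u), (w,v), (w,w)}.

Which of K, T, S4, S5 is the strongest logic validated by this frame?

Reflexive (axiom T): yes — every world is R-related to itself.
Transitive (axiom 4): no — t R s and s R w, but not t R w.
Euclidean (axiom 5): no — s R t and s R w, but not t R w.
So F validates K, T; S4 would additionally require R to be transitive. The strongest is T.

T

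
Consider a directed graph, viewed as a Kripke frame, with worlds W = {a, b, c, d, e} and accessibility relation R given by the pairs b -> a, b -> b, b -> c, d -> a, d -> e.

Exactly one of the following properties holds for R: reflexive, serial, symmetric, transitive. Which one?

transitive

Reflexive: no — a is not related to itself.
Serial: no — a has no R-successor.
Symmetric: no — b R a but not a R b.
Transitive: yes — every two-step R-path is closed by a direct edge.
Only transitive holds.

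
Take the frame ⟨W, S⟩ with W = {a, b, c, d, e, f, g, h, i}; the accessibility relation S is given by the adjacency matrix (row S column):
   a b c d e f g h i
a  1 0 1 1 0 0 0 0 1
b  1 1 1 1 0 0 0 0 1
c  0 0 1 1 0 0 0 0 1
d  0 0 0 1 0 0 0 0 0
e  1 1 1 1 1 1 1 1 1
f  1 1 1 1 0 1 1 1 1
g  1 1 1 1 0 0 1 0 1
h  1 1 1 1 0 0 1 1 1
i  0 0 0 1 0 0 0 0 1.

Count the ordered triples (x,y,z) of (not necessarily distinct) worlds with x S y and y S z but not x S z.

S is transitive; there are no such tuples.

0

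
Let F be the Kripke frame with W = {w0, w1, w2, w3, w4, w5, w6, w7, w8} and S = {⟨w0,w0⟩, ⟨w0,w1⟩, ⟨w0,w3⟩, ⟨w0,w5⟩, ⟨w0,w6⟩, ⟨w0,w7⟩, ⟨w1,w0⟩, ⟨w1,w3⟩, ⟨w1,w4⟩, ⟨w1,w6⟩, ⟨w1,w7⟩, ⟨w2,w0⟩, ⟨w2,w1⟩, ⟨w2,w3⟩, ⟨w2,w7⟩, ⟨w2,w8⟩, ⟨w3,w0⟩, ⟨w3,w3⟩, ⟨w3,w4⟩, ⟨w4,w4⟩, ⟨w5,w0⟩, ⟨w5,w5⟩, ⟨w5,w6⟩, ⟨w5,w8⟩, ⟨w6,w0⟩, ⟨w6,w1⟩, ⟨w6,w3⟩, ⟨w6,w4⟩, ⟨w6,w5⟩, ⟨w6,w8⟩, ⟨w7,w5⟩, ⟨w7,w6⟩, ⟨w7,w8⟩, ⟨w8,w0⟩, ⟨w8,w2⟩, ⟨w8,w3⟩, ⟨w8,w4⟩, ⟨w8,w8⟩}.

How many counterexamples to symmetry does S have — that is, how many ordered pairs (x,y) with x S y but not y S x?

19

Enumerating: (w0,w7), (w1,w3), (w1,w4), (w1,w7), (w2,w0), (w2,w1), (w2,w3), (w2,w7), (w3,w4), (w5,w8), (w6,w3), (w6,w4), … and 7 more.
Total: 19.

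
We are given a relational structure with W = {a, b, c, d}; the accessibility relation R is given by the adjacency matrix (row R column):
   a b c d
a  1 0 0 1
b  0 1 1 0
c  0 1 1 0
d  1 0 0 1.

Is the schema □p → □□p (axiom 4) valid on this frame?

Axiom 4 corresponds to the accessibility relation being transitive.
Transitive: yes — every two-step R-path is closed by a direct edge.

Yes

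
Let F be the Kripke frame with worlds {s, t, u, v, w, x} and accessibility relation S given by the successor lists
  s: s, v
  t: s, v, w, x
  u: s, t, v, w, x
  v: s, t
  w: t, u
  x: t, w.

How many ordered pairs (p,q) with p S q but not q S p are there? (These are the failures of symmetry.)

6

Enumerating: (t,s), (u,s), (u,t), (u,v), (u,x), (x,w).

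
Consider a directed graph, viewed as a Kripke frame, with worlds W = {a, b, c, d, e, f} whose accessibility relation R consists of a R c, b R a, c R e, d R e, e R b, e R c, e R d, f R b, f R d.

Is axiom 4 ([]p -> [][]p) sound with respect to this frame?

No

By correspondence theory, 4 is valid on a frame iff R is transitive.
Transitive: no — a R c and c R e, but not a R e.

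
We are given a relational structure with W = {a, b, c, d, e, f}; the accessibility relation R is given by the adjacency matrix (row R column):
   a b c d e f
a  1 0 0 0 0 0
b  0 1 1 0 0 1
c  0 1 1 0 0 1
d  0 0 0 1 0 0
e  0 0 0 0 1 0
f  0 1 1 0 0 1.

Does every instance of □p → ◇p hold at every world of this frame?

Yes

By correspondence theory, D is valid on a frame iff R is serial.
Serial: yes — every world has a successor (e.g. a R a).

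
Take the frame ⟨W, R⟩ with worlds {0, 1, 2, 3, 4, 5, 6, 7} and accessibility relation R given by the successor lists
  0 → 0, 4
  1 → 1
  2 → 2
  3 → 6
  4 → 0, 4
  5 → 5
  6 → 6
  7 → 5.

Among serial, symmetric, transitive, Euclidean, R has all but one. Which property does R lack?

symmetric

Serial: yes — every world has a successor (e.g. 0 R 0).
Symmetric: no — 3 R 6 but not 6 R 3.
Transitive: yes — every two-step R-path is closed by a direct edge.
Euclidean: yes — any two successors of a common world are R-related.
Only symmetric fails.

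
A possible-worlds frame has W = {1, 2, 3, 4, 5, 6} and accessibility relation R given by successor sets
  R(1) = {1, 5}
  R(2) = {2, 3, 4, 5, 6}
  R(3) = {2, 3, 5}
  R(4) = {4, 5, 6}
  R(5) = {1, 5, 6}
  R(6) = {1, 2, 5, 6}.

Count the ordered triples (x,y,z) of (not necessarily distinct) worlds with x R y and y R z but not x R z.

13

Enumerating: (1,5,6), (2,5,1), (2,6,1), (3,2,4), (3,2,6), (3,5,1), (3,5,6), (4,5,1), (4,6,1), (4,6,2), (5,6,2), (6,2,3), (6,2,4).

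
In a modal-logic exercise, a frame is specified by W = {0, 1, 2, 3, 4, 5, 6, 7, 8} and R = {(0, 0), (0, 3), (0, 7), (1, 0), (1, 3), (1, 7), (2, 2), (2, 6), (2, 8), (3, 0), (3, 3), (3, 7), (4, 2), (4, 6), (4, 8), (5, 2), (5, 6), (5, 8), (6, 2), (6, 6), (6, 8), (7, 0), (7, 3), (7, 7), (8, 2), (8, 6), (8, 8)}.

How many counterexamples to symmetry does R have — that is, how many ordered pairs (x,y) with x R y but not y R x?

9

Enumerating: (1,0), (1,3), (1,7), (4,2), (4,6), (4,8), (5,2), (5,6), (5,8).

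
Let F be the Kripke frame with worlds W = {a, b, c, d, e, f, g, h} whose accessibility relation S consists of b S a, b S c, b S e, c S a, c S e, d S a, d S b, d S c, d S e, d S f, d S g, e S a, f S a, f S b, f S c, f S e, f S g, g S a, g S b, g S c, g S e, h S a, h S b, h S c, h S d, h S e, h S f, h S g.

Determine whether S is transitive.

Transitive: yes — every two-step S-path is closed by a direct edge.

Yes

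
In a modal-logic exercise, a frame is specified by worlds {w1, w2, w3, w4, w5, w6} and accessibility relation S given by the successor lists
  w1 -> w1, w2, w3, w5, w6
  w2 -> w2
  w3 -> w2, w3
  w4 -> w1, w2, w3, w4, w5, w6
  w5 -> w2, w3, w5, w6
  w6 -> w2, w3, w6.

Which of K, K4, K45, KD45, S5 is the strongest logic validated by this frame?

K4

Transitive (axiom 4): yes — every two-step S-path is closed by a direct edge.
Euclidean (axiom 5): no — w1 S w2 and w1 S w3, but not w2 S w3.
Serial (axiom D): yes — every world has a successor (e.g. w1 S w1).
Reflexive (axiom T): yes — every world is S-related to itself.
So F validates K, K4; K45 would additionally require S to be Euclidean. The strongest is K4.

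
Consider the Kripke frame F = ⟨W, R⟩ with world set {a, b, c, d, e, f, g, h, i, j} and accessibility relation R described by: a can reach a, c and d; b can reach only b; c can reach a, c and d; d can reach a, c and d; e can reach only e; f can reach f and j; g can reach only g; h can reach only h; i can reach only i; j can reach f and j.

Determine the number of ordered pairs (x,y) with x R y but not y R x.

R is symmetric; there are no such tuples.

0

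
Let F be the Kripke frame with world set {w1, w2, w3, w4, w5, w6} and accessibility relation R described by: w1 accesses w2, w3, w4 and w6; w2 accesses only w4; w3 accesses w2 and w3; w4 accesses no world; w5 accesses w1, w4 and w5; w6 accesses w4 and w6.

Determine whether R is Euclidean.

Euclidean: no — w1 R w2 and w1 R w3, but not w2 R w3.

No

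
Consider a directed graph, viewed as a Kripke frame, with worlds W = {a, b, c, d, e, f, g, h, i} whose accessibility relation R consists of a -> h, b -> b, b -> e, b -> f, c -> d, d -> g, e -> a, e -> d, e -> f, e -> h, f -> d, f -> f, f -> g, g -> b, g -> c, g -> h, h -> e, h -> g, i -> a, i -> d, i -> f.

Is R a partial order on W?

Reflexive: no — a is not related to itself.
Transitive: no — a R h and h R e, but not a R e.
Antisymmetric: no — e R h and h R e with e ≠ h.
So R is not a partial order.

No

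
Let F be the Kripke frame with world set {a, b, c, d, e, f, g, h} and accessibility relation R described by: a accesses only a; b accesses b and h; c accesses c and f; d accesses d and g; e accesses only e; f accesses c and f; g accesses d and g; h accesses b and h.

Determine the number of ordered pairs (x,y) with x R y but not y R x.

0

R is symmetric; there are no such tuples.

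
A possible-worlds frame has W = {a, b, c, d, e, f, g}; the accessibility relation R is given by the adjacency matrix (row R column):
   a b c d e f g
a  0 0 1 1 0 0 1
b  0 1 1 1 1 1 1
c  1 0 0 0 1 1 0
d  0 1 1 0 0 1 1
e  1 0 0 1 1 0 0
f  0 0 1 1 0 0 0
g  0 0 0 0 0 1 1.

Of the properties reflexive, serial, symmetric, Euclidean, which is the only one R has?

serial

Reflexive: no — a is not related to itself.
Serial: yes — every world has a successor (e.g. a R c).
Symmetric: no — a R d but not d R a.
Euclidean: no — a R c and a R d, but not c R d.
Only serial holds.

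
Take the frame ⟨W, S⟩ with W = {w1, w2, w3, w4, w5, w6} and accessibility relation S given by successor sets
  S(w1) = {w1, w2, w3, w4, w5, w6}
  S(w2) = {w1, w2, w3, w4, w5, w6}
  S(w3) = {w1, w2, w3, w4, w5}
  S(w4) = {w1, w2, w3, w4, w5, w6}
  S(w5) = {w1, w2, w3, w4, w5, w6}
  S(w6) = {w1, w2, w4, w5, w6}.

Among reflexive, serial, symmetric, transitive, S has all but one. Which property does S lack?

Reflexive: yes — every world is S-related to itself.
Serial: yes — every world has a successor (e.g. w1 S w1).
Symmetric: yes — every pair in S has its reverse in S.
Transitive: no — w3 S w1 and w1 S w6, but not w3 S w6.
Only transitive fails.

transitive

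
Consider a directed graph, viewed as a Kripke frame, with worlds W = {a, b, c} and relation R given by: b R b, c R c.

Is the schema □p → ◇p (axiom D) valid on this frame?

No

The schema D characterises exactly the serial frames.
Serial: no — a has no R-successor.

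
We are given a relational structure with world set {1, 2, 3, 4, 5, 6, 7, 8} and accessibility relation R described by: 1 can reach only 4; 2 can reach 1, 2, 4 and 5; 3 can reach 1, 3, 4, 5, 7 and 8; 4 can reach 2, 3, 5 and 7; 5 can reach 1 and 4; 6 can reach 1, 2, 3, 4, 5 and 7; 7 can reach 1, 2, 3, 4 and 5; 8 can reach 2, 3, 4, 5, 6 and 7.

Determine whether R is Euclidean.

Euclidean: no — 2 R 1 and 2 R 5, but not 1 R 5.

No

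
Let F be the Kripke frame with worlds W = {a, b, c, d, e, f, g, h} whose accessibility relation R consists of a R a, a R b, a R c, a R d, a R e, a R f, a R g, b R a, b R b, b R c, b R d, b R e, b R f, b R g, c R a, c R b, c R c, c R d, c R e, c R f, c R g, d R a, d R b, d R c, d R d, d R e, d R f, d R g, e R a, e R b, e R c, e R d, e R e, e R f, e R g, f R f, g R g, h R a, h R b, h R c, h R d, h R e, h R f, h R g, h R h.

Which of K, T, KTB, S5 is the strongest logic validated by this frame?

Reflexive (axiom T): yes — every world is R-related to itself.
Symmetric (axiom B): no — a R f but not f R a.
Euclidean (axiom 5): no — a R f and a R b, but not f R b.
So F validates K, T; KTB would additionally require R to be symmetric. The strongest is T.

T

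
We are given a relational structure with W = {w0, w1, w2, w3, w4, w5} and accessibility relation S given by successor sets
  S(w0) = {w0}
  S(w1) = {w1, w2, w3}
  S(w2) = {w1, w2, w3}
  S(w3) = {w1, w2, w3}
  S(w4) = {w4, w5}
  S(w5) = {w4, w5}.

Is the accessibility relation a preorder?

Yes

Reflexive: yes — every world is S-related to itself.
Transitive: yes — every two-step S-path is closed by a direct edge.
So S is a preorder.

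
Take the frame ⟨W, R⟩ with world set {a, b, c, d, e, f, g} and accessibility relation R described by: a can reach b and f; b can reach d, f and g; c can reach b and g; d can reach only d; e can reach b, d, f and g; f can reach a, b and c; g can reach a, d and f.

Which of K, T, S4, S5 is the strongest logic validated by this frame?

Reflexive (axiom T): no — a is not related to itself.
Transitive (axiom 4): no — a R b and b R d, but not a R d.
Euclidean (axiom 5): no — b R d and b R f, but not d R f.
So F validates K; T would additionally require R to be reflexive. The strongest is K.

K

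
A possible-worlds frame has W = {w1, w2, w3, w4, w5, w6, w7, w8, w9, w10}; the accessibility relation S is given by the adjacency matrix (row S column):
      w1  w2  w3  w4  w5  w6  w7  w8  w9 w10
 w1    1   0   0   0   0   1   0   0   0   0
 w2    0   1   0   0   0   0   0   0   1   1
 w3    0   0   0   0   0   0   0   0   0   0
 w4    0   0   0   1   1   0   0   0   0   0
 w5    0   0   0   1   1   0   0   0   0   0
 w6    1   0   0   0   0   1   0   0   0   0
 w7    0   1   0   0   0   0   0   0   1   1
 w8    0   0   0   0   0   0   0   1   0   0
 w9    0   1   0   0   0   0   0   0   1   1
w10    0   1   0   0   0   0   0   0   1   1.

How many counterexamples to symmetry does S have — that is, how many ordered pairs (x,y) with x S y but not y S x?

Enumerating: (w7,w10), (w7,w2), (w7,w9).

3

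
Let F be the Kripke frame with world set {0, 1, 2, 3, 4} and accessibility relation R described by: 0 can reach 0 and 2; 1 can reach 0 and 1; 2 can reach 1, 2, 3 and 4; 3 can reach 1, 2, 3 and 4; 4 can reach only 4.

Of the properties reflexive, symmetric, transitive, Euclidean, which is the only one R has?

reflexive

Reflexive: yes — every world is R-related to itself.
Symmetric: no — 0 R 2 but not 2 R 0.
Transitive: no — 0 R 2 and 2 R 1, but not 0 R 1.
Euclidean: no — 2 R 1 and 2 R 3, but not 1 R 3.
Only reflexive holds.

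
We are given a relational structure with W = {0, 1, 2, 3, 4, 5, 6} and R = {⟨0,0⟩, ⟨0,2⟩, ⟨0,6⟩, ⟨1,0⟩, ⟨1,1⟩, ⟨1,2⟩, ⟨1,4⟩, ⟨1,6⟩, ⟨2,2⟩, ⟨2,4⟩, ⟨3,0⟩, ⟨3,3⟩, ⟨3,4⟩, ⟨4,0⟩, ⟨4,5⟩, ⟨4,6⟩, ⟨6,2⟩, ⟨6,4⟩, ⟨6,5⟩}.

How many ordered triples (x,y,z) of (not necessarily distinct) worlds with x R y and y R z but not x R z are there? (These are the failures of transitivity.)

17

Enumerating: (0,2,4), (0,6,4), (0,6,5), (1,4,5), (1,6,5), (2,4,0), (2,4,5), (2,4,6), (3,0,2), (3,0,6), (3,4,5), (3,4,6), (4,0,2), (4,6,2), (4,6,4), (6,4,0), (6,4,6).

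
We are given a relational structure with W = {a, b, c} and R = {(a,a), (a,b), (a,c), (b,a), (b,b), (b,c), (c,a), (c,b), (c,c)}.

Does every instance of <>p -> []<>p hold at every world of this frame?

Yes

Axiom 5 corresponds to the accessibility relation being Euclidean.
Euclidean: yes — any two successors of a common world are R-related.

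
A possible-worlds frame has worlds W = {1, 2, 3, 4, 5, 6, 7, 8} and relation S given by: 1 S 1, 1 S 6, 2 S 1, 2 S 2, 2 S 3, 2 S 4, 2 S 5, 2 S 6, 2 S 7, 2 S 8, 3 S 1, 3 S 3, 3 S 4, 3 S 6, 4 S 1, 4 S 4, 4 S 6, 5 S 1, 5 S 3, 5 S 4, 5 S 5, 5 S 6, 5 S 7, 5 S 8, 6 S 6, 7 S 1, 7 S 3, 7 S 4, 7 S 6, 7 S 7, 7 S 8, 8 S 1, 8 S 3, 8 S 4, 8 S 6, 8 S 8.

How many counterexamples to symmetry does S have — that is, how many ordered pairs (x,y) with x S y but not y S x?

28

Enumerating: (1,6), (2,1), (2,3), (2,4), (2,5), (2,6), (2,7), (2,8), (3,1), (3,4), (3,6), (4,1), … and 16 more.
Total: 28.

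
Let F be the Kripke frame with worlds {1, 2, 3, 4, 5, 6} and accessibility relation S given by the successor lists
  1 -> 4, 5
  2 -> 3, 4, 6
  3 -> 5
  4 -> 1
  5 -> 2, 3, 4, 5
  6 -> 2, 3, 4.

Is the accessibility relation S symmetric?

Symmetric: no — 1 S 5 but not 5 S 1.

No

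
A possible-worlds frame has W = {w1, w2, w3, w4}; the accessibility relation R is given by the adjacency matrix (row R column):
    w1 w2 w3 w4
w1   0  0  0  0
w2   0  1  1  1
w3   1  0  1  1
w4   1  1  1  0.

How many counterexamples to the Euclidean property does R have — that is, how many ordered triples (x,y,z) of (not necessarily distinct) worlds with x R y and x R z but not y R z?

11

Enumerating: (w2,w3,w2), (w2,w4,w4), (w3,w1,w1), (w3,w1,w3), (w3,w1,w4), (w3,w4,w4), (w4,w1,w1), (w4,w1,w2), (w4,w1,w3), (w4,w2,w1), (w4,w3,w2).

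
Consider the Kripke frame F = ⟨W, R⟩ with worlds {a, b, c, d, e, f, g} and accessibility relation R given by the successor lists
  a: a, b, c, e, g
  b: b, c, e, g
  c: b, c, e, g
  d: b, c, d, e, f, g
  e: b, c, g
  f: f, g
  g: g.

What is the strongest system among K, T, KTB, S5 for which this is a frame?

Reflexive (axiom T): no — e is not related to itself.
Symmetric (axiom B): no — a R b but not b R a.
Euclidean (axiom 5): no — a R g and a R b, but not g R b.
So F validates K; T would additionally require R to be reflexive. The strongest is K.

K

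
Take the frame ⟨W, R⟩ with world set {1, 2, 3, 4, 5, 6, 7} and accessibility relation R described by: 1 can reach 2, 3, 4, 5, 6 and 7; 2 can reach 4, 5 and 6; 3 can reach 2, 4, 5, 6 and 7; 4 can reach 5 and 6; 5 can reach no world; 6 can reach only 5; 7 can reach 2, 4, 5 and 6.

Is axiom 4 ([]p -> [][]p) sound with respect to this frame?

Yes

The schema 4 characterises exactly the transitive frames.
Transitive: yes — every two-step R-path is closed by a direct edge.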